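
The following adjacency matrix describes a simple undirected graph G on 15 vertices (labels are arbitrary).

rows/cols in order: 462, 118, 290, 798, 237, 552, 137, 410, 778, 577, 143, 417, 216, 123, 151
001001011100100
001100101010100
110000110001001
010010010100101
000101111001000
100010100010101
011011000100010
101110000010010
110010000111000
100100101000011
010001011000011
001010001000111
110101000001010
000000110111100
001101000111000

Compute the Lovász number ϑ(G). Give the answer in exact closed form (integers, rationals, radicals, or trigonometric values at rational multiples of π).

5

Vertex 577 has 6 neighbors: 462, 798, 137, 778, 123, 151.
Vertex 462 has 6 neighbors: 290, 552, 410, 778, 577, 216.
Vertex 290 has 6 neighbors: 462, 118, 137, 410, 417, 151.
Vertex 216 has 6 neighbors: 462, 118, 798, 552, 417, 123.
Every vertex has degree 6 (N=15); Kneser K(6,2) on C(6,2)=15 vertices.
spec(A) ≈ [6.0, 1.0, -3.0] (distinct, 4 d.p.).
ϑ = −N·λ_min/(λ_max−λ_min) = −15·(-3)/(6−(-3)) = 5.
Numerically 5.000000.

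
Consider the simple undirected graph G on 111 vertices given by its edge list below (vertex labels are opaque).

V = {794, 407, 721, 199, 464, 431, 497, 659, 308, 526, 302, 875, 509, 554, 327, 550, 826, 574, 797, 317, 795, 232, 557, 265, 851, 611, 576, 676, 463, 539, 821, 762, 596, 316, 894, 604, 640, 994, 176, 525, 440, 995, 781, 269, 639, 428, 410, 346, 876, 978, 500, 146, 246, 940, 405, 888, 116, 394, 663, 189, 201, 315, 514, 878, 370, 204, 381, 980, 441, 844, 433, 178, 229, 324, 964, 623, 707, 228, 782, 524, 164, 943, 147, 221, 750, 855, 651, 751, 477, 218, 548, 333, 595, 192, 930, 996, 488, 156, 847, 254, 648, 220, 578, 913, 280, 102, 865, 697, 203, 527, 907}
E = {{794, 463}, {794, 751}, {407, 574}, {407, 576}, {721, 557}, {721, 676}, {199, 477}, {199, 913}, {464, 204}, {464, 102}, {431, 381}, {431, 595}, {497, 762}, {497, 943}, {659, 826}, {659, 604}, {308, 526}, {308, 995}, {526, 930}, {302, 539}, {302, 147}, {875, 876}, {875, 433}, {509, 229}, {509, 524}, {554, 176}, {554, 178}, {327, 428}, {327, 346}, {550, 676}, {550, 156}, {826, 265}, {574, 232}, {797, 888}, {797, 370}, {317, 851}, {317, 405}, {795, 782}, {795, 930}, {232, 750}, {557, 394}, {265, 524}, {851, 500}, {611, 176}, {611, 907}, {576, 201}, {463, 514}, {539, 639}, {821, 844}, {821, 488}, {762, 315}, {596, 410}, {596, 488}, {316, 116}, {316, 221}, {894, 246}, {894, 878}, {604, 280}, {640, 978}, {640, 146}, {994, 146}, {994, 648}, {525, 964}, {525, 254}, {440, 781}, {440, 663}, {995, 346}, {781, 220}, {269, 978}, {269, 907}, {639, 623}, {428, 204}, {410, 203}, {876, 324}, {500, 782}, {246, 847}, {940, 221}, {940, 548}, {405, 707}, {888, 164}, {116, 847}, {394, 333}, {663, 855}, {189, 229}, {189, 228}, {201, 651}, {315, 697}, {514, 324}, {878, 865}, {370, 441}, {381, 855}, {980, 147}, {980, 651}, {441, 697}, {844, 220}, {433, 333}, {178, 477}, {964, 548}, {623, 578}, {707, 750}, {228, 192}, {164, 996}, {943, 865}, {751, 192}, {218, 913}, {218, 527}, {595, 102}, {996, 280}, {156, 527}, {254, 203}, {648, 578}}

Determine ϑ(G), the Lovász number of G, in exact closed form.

deg(623) = 2; N(623) = {639, 578}.
deg(199) = 2; N(199) = {477, 913}.
N(527) = {218, 156}, |N(527)| = 2.
Vertex 428 has 2 neighbors: 327, 204.
111-vertex 2-regular graph: a single 111-cycle (edge-transitive).
spec(A) ≈ [2.0, 1.9968, 1.9872, 1.97123, 1.94895, 1.92043, 1.88575, 1.84504, 1.79841, 1.74603, 1.68805, 1.62466, 1.55607, 1.4825, 1.40417, 1.32135, 1.23429, 1.14329, 1.04861, 0.95058, 0.84951, 0.74571, 0.63953, 0.53129, 0.42136, 0.31007, 0.19779, 0.08488, -0.0283, -0.1414, -0.25404, -0.36586, -0.47652, -0.58565, -0.6929, -0.79793, -0.90041, -1.0, -1.09639, -1.18927, -1.27833, -1.36331, -1.44391, -1.51989, -1.591, -1.65702, -1.71773, -1.77293, -1.82246, -1.86614, -1.90385, -1.93547, -1.96088, -1.98001, -1.99279, -1.9992] (distinct, 5 d.p.).
λ_max=2, λ_min=-2*cos(pi/111); ϑ = −111·λ_min/(λ_max−λ_min) = 111*cos(pi/111)/(cos(pi/111) + 1).
≈ 55.488884097 (to 9 d.p.).
α=55, χ(Ḡ)=56; ϑ=111*cos(pi/111)/(cos(pi/111) + 1) lies between (both strict).

111*cos(pi/111)/(cos(pi/111) + 1)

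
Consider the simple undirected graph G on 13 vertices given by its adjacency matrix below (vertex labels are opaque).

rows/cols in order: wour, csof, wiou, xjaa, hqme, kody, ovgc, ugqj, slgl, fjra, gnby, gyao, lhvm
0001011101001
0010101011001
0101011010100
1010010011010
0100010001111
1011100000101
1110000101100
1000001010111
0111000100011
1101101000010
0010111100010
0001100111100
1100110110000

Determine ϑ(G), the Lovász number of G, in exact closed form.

N(ovgc) = {wour, csof, wiou, ugqj, fjra, gnby}, |N(ovgc)| = 6.
deg(hqme) = 6; N(hqme) = {csof, kody, fjra, gnby, gyao, lhvm}.
N(kody) = {wour, wiou, xjaa, hqme, gnby, lhvm}, |N(kody)| = 6.
Vertex lhvm has 6 neighbors: wour, csof, hqme, kody, ugqj, slgl.
G on 13 vertices is 6-regular; SR(13,6,2,3) — a Paley graph.
spec(A) ≈ [6.0, 1.302776, -2.302776] (distinct, 6 d.p.).
With N=13: ϑ(G) = 13·(-(-sqrt(13)/2 - 1/2))/(6−(-sqrt(13)/2 - 1/2)) = sqrt(13).
Numerically 3.605551275.

sqrt(13)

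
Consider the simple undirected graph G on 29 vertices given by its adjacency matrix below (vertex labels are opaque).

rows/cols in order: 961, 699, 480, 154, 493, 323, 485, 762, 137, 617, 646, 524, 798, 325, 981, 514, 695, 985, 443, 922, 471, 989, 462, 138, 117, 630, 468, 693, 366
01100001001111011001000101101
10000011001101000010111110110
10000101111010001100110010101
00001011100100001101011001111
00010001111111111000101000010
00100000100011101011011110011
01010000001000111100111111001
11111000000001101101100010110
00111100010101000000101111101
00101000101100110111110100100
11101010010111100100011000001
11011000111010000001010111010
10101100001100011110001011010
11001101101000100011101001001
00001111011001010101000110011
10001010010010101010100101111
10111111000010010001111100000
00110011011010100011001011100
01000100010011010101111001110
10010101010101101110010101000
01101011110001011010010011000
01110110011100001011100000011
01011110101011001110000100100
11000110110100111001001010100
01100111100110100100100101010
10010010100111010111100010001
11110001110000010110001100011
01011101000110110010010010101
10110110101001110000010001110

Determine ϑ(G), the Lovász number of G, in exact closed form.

sqrt(29)

N(485) = {699, 154, 646, 981, 514, 695, 985, 471, 989, 462, 138, 117, 630, 366}, |N(485)| = 14.
N(762) = {961, 699, 480, 154, 493, 325, 981, 695, 985, 922, 471, 117, 468, 693}, |N(762)| = 14.
deg(961) = 14; N(961) = {699, 480, 762, 646, 524, 798, 325, 514, 695, 922, 138, 630, 468, 366}.
N(493) = {154, 762, 137, 617, 646, 524, 798, 325, 981, 514, 695, 471, 462, 693}, |N(493)| = 14.
Regular of degree 14 on 29 vertices: strongly regular (29,14,6,7).
Distinct eigenvalues (to 4 d.p.): [14.0, 2.1926, -3.1926].
Lovász (edge-transitive): ϑ = −29·(-sqrt(29)/2 - 1/2)/((14)−(-sqrt(29)/2 - 1/2)) = sqrt(29).
ϑ(G) ≈ 5.38516481.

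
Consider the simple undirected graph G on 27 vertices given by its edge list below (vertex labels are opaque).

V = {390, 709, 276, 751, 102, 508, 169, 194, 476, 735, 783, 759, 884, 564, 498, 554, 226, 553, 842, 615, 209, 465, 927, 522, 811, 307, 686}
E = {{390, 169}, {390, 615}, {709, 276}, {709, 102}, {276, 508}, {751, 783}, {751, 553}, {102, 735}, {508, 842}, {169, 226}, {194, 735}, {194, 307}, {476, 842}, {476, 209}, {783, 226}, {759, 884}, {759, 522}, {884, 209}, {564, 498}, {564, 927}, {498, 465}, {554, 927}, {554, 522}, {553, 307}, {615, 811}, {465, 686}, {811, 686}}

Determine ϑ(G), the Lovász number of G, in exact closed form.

deg(522) = 2; N(522) = {759, 554}.
Vertex 884 has 2 neighbors: 759, 209.
N(276) = {709, 508}, |N(276)| = 2.
N(553) = {751, 307}, |N(553)| = 2.
Every vertex has degree 2 (N=27); connected 2-regular on 27 ⇒ C_{27}.
A has 14 distinct eigenvalues ≈ [2.0, 1.94609, 1.78727, 1.53209, 1.19432, 0.79216, 0.3473, -0.11629, -0.57361, -1.0, -1.37248, -1.67098, -1.87939, -1.98648].
Lovász: ϑ = −27(-2*cos(pi/27))/(2+-(-1)*2*cos(pi/27)) = 27*cos(pi/27)/(cos(pi/27) + 1).
= 13.45420409… (decimal).
13 ≤ 27*cos(pi/27)/(cos(pi/27) + 1) ≤ 14: both strict.

27*cos(pi/27)/(cos(pi/27) + 1)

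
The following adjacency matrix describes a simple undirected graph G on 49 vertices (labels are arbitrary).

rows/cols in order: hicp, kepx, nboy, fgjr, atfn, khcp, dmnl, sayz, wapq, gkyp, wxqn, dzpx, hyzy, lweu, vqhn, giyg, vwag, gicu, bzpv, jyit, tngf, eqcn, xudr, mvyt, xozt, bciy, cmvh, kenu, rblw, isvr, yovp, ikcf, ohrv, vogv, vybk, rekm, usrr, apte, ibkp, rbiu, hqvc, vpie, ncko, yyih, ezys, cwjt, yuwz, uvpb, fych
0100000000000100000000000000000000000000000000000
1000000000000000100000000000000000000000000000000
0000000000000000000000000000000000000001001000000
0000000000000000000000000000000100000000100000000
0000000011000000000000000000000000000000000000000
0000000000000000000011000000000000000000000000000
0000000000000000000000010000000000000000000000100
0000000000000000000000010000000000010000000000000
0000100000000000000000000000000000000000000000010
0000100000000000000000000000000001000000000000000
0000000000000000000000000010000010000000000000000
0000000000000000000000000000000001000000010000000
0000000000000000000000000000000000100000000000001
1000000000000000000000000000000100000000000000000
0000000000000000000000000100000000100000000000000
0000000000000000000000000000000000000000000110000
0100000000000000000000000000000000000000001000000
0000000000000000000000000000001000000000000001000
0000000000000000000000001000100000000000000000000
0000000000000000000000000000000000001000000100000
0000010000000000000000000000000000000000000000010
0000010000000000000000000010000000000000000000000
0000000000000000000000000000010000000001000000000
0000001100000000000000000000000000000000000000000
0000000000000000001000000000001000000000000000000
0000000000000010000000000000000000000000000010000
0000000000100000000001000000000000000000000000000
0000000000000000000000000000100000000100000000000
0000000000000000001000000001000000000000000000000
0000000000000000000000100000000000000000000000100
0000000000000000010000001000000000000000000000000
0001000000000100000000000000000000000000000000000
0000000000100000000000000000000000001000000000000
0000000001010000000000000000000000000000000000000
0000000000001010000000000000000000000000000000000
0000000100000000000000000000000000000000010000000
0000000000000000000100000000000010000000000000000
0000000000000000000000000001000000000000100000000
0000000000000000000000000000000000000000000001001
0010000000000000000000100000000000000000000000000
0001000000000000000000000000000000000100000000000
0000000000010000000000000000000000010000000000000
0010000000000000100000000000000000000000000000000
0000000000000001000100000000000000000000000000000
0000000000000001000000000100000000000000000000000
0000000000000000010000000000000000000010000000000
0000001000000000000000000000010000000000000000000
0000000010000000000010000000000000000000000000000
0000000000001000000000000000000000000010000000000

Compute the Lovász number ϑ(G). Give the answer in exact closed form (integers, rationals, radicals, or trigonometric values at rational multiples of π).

49*cos(pi/49)/(cos(pi/49) + 1)

deg(eqcn) = 2; N(eqcn) = {khcp, cmvh}.
deg(ohrv) = 2; N(ohrv) = {wxqn, usrr}.
Vertex fgjr has 2 neighbors: ikcf, hqvc.
Vertex gkyp has 2 neighbors: atfn, vogv.
G on 49 vertices is 2-regular; this is C_{49}, the 49-cycle.
spec(A) ≈ [2.0, 1.98358, 1.93459, 1.85383, 1.74264, 1.60283, 1.4367, 1.24698, 1.03679, 0.80957, 0.56906, 0.3192, 0.0641, -0.19205, -0.44504, -0.69073, -0.92508, -1.14423, -1.3446, -1.52289, -1.67618, -1.80194, -1.89811, -1.96312, -1.99589] (distinct, 5 d.p.).
With N=49: ϑ(G) = 49·(-(-1)*2*cos(pi/49))/(2−(-2*cos(pi/49))) = 49*cos(pi/49)/(cos(pi/49) + 1).
= 24.4748052… (decimal).
Lovász sandwich 24 ≤ 49*cos(pi/49)/(cos(pi/49) + 1) ≤ 25: both strict.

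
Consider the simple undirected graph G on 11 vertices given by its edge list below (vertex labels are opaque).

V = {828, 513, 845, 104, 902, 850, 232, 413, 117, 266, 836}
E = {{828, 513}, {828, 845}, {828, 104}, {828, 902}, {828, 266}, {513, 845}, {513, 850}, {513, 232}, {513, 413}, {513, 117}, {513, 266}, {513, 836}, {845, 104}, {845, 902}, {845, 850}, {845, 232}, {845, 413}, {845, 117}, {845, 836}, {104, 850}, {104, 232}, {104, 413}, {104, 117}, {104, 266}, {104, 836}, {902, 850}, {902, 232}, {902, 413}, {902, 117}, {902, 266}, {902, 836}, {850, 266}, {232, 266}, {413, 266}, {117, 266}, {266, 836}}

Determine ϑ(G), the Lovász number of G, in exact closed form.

Vertex 836 has 5 neighbors: 513, 845, 104, 902, 266.
Vertex 850 has 5 neighbors: 513, 845, 104, 902, 266.
Vertex 828 has 5 neighbors: 513, 845, 104, 902, 266.
Vertex 413 has 5 neighbors: 513, 845, 104, 902, 266.
K_{6,3,2} (perfect); ϑ(G) = α(G) = max{6,3,2} = 6.
≈ 6.000000 (to 6 d.p.).
Check 6 ≤ 6 ≤ 6: collapsed.

6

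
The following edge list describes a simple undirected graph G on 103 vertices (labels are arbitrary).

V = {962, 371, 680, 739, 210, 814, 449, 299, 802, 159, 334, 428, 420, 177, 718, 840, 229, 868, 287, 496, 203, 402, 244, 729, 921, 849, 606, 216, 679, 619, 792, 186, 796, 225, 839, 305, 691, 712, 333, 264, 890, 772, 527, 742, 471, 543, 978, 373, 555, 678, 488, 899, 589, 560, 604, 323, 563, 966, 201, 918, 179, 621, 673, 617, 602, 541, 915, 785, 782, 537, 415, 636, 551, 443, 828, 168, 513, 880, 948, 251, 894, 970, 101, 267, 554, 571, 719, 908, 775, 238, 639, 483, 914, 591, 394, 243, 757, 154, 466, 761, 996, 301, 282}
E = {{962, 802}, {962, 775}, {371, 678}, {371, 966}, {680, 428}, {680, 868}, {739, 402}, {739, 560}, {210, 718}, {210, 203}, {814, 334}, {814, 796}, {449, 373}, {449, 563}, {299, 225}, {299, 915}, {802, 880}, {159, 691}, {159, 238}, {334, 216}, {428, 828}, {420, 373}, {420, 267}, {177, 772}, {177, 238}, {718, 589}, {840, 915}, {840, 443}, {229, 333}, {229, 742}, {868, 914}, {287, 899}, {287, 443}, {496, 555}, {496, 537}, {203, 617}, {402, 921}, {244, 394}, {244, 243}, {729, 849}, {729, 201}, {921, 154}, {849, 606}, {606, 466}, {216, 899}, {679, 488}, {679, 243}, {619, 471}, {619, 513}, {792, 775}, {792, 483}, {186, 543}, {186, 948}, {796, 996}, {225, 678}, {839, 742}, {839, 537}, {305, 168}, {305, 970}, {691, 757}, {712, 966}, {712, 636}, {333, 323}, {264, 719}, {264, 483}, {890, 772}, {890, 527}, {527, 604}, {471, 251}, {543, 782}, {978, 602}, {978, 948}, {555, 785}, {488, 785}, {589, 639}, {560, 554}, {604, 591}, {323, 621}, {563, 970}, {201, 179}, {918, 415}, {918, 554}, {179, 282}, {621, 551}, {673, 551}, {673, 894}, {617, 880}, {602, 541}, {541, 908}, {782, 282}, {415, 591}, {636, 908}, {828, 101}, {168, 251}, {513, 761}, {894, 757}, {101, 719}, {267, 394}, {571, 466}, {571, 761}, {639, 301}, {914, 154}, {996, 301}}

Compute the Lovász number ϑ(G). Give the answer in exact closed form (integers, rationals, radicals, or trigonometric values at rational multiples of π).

103*cos(pi/103)/(cos(pi/103) + 1)

deg(757) = 2; N(757) = {691, 894}.
N(201) = {729, 179}, |N(201)| = 2.
N(894) = {673, 757}, |N(894)| = 2.
N(604) = {527, 591}, |N(604)| = 2.
2-regular, N=103; the odd cycle C_{103}.
A has 52 distinct eigenvalues ≈ [2.0, 1.9963, 1.9851, 1.9666, 1.9408, 1.9077, 1.8675, 1.8204, 1.7665, 1.7061, 1.6393, 1.5664, 1.4876, 1.4034, 1.3139, 1.2195, 1.1206, 1.0176, 0.9107, 0.8004, 0.6872, 0.5714, 0.4535, 0.3339, 0.2131, 0.0915, -0.0305, -0.1524, -0.2736, -0.3939, -0.5127, -0.6296, -0.7442, -0.856, -0.9646, -1.0696, -1.1706, -1.2673, -1.3593, -1.4462, -1.5277, -1.6036, -1.6735, -1.7371, -1.7943, -1.8448, -1.8885, -1.9251, -1.9546, -1.9768, -1.9916, -1.9991].
λ_max=2, λ_min=-2*cos(pi/103); ϑ = −103·λ_min/(λ_max−λ_min) = 103*cos(pi/103)/(cos(pi/103) + 1).
= 51.48802… (decimal).
Lovász sandwich 51 ≤ 103*cos(pi/103)/(cos(pi/103) + 1) ≤ 52: both strict.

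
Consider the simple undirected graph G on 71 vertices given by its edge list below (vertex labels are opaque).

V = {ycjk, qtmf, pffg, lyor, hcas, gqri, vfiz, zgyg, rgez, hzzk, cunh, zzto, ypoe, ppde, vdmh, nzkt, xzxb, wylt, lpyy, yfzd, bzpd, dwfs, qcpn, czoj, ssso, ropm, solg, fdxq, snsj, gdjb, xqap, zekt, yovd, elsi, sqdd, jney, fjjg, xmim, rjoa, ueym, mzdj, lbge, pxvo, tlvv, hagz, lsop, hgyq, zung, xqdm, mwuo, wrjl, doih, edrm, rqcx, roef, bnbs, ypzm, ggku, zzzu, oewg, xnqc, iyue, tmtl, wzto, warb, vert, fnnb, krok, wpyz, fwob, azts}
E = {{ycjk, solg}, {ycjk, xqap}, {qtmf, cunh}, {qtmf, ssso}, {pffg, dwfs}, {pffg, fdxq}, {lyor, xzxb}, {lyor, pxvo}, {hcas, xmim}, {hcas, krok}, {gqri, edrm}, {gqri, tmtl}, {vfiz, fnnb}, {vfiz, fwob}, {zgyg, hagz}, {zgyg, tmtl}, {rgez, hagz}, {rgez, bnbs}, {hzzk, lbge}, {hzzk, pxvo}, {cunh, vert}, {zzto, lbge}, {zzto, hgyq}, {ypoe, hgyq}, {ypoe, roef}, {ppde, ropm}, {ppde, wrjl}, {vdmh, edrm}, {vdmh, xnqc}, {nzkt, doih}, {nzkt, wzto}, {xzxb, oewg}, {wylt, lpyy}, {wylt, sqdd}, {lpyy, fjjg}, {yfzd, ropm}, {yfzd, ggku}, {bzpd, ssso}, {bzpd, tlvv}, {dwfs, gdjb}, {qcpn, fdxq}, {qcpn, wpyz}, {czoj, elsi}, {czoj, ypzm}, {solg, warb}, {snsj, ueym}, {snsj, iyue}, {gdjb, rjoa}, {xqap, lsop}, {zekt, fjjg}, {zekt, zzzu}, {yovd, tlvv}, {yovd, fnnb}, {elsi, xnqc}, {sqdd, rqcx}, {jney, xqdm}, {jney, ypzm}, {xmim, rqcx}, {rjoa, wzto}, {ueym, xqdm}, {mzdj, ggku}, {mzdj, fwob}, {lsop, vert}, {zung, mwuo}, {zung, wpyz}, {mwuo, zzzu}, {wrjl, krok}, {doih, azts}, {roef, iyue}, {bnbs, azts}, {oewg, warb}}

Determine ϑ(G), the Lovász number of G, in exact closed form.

N(fdxq) = {pffg, qcpn}, |N(fdxq)| = 2.
Vertex yfzd has 2 neighbors: ropm, ggku.
deg(ropm) = 2; N(ropm) = {ppde, yfzd}.
N(hagz) = {zgyg, rgez}, |N(hagz)| = 2.
71-vertex 2-regular graph: a single 71-cycle (edge-transitive).
A has 36 distinct eigenvalues ≈ [2.0, 1.992174, 1.968756, 1.92993, 1.876, 1.807387, 1.724629, 1.628374, 1.519374, 1.398483, 1.266648, 1.124899, 0.974346, 0.816167, 0.651601, 0.481935, 0.308498, 0.132646, -0.044244, -0.220788, -0.395604, -0.567324, -0.734603, -0.896134, -1.05065, -1.196945, -1.333871, -1.460358, -1.575416, -1.678144, -1.767738, -1.843498, -1.904829, -1.951253, -1.982405, -1.998042].
−71·(-2*cos(pi/71)) / ((2)−(-2*cos(pi/71))) = 71*cos(pi/71)/(cos(pi/71) + 1) = ϑ(G).
= 35.48262… (decimal).
Sandwich: α(G)=35 ≤ ϑ(G)=71*cos(pi/71)/(cos(pi/71) + 1) ≤ χ(Ḡ)=36 (both strict).

71*cos(pi/71)/(cos(pi/71) + 1)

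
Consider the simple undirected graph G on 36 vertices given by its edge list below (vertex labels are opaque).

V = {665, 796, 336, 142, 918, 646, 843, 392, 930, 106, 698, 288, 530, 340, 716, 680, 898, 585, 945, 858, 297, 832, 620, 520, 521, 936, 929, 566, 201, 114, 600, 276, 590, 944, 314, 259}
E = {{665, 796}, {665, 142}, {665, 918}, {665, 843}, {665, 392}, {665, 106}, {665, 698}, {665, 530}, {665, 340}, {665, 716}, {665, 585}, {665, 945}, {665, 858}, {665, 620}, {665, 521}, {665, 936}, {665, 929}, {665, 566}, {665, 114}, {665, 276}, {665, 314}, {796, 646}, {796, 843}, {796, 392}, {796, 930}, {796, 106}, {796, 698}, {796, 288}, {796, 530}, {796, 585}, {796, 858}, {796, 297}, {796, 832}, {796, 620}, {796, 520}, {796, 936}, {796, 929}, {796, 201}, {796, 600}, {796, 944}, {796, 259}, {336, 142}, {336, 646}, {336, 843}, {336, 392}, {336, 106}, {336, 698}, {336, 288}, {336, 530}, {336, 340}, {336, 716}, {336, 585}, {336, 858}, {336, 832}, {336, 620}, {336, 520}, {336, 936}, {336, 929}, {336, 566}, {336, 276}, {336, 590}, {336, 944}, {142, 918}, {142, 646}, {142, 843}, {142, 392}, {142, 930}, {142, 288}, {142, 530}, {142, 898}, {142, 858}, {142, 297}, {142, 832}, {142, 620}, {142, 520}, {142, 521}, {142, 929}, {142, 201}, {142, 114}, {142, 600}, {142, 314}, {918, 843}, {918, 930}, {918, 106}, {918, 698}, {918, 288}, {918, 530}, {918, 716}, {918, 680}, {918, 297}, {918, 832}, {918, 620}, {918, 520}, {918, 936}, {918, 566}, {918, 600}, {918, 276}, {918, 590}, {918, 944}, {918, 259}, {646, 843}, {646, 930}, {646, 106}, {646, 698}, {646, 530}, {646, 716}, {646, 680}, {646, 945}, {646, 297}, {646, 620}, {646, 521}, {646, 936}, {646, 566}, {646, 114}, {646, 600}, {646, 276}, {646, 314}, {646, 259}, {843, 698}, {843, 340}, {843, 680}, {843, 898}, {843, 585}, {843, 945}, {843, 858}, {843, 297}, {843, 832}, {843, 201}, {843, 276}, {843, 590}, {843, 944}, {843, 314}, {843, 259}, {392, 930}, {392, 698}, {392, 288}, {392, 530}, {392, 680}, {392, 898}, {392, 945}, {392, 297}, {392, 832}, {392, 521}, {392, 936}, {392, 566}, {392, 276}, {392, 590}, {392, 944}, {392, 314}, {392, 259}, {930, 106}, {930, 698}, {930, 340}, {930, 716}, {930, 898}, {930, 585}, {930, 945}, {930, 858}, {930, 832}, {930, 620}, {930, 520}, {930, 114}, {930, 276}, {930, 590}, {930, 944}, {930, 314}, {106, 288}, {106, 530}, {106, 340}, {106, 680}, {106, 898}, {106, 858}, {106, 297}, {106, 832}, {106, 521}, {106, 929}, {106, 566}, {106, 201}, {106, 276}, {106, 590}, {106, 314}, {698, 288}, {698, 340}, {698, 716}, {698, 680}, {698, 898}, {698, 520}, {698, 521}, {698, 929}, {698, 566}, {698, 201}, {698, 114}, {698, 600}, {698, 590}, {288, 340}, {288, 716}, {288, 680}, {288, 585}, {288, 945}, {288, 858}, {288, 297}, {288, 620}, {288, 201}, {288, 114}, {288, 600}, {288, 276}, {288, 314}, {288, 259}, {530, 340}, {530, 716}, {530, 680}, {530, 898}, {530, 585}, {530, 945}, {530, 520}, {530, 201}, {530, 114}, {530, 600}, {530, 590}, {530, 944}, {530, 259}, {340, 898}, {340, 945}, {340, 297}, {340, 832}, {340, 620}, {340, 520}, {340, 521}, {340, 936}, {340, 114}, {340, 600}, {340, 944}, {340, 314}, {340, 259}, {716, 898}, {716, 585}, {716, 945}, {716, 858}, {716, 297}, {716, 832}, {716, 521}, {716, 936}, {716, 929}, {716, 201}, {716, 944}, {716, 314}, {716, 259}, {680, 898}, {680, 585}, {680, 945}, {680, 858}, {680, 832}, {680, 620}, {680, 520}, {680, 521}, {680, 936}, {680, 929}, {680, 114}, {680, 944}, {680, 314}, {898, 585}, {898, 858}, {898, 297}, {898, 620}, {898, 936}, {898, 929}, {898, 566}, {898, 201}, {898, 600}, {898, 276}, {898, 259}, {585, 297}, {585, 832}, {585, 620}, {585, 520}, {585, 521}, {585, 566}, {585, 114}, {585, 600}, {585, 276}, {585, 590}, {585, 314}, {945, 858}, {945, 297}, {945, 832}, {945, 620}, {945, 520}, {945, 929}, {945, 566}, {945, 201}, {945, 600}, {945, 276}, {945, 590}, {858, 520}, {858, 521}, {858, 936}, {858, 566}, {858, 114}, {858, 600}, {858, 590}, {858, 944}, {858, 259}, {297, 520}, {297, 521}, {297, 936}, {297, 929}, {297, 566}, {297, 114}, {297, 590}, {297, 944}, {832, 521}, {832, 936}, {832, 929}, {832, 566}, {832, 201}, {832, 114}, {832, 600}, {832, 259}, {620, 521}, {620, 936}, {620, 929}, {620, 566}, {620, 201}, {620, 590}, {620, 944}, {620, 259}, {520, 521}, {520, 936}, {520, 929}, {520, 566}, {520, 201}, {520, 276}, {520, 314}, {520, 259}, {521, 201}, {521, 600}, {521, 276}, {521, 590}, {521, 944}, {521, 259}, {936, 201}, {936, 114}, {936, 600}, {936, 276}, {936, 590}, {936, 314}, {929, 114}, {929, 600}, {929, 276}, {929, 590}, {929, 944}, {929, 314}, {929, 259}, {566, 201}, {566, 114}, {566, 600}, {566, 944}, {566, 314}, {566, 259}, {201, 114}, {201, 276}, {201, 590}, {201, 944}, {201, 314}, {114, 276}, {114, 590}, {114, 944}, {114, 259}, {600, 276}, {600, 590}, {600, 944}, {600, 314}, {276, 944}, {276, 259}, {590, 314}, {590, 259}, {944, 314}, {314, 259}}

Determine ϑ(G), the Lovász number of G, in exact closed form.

deg(590) = 21; N(590) = {336, 918, 843, 392, 930, 106, 698, 530, 585, 945, 858, 297, 620, 521, 936, 929, 201, 114, 600, 314, 259}.
N(898) = {142, 843, 392, 930, 106, 698, 530, 340, 716, 680, 585, 858, 297, 620, 936, 929, 566, 201, 600, 276, 259}, |N(898)| = 21.
N(918) = {665, 142, 843, 930, 106, 698, 288, 530, 716, 680, 297, 832, 620, 520, 936, 566, 600, 276, 590, 944, 259}, |N(918)| = 21.
Vertex 936 has 21 neighbors: 665, 796, 336, 918, 646, 392, 340, 716, 680, 898, 858, 297, 832, 620, 520, 201, 114, 600, 276, 590, 314.
G on 36 vertices is 21-regular; Kneser-type, 2-subsets of [9].
spec(A) ≈ [21.0, 1.0, -6.0] (distinct, 4 d.p.).
−36·(-6) / ((21)−(-6)) = 8 = ϑ(G).
ϑ(G) ≈ 8.000000000.

8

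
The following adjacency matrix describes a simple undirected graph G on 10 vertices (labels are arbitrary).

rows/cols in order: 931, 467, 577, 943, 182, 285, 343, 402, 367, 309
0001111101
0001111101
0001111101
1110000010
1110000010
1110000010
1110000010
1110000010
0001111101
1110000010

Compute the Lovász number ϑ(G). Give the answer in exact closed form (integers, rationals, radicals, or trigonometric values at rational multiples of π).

N(402) = {931, 467, 577, 367}, |N(402)| = 4.
N(943) = {931, 467, 577, 367}, |N(943)| = 4.
N(577) = {943, 182, 285, 343, 402, 309}, |N(577)| = 6.
deg(931) = 6; N(931) = {943, 182, 285, 343, 402, 309}.
G = K_{6,4}: α = 6 = χ(Ḡ), so ϑ = 6.
≈ 6.00000000 (to 8 d.p.).
6 ≤ 6 ≤ 6: collapsed.

6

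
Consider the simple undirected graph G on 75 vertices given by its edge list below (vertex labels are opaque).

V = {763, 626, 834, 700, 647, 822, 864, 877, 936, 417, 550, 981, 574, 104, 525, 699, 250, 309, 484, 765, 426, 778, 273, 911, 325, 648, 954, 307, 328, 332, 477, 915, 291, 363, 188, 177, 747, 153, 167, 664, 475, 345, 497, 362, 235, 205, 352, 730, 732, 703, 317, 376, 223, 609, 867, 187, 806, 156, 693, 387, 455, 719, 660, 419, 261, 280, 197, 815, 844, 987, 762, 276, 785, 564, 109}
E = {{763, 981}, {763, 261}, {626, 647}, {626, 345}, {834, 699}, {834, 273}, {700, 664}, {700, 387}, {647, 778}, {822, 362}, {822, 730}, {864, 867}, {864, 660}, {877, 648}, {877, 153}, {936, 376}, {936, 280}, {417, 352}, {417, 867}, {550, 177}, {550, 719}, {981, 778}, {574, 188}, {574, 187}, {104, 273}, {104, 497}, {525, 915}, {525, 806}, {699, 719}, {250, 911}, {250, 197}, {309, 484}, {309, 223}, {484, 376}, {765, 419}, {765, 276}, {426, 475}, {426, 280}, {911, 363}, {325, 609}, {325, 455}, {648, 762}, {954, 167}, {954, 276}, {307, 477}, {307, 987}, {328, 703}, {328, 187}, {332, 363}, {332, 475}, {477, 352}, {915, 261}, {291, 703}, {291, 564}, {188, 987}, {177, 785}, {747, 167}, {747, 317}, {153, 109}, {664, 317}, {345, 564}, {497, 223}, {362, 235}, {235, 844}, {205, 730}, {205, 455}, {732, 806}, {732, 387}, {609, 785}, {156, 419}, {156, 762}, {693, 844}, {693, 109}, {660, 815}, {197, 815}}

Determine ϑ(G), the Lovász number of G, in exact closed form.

75*cos(pi/75)/(cos(pi/75) + 1)

N(484) = {309, 376}, |N(484)| = 2.
Vertex 352 has 2 neighbors: 417, 477.
deg(261) = 2; N(261) = {763, 915}.
N(844) = {235, 693}, |N(844)| = 2.
Regular of degree 2 on 75 vertices: this is C_{75}, the 75-cycle.
A has 38 distinct eigenvalues ≈ [2.0, 1.993, 1.972, 1.9372, 1.8888, 1.8271, 1.7526, 1.6658, 1.5674, 1.4579, 1.3383, 1.2092, 1.0717, 0.9266, 0.775, 0.618, 0.4567, 0.2922, 0.1256, -0.0419, -0.2091, -0.3748, -0.5378, -0.6971, -0.8516, -1.0, -1.1414, -1.2748, -1.3993, -1.514, -1.618, -1.7107, -1.7914, -1.8596, -1.9146, -1.9563, -1.9842, -1.9982].
λ_max=2, λ_min=-2*cos(pi/75); ϑ = −75·λ_min/(λ_max−λ_min) = 75*cos(pi/75)/(cos(pi/75) + 1).
≈ 37.483545848 (to 9 d.p.).
α=37, χ(Ḡ)=38; ϑ=75*cos(pi/75)/(cos(pi/75) + 1) lies between (both strict).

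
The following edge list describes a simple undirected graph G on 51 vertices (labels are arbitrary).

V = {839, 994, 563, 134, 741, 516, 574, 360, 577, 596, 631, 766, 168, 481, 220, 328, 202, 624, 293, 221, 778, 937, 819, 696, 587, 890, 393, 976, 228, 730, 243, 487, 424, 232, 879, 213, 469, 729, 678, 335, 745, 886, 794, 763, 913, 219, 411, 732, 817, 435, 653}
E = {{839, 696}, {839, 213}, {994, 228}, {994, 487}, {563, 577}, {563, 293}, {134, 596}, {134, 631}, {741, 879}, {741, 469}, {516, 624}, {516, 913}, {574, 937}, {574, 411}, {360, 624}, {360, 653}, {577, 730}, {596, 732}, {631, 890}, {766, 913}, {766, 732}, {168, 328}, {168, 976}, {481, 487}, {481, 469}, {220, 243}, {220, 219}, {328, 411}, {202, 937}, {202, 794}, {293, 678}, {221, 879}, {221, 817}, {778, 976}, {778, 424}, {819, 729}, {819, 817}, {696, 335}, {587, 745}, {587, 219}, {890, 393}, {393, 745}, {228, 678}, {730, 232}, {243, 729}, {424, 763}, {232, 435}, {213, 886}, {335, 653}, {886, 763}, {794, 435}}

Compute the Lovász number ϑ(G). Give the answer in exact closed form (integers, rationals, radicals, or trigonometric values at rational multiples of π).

N(817) = {221, 819}, |N(817)| = 2.
Vertex 213 has 2 neighbors: 839, 886.
deg(232) = 2; N(232) = {730, 435}.
deg(730) = 2; N(730) = {577, 232}.
deg(v) = 2 for all v (|V|=51); the odd cycle C_{51}.
A has 26 distinct eigenvalues ≈ [2.0, 1.98484, 1.93959, 1.86494, 1.76202, 1.63239, 1.47802, 1.30124, 1.10473, 0.89148, 0.66471, 0.42787, 0.18454, -0.06159, -0.30678, -0.54733, -0.77957, -1.0, -1.20527, -1.39227, -1.55816, -1.70043, -1.81693, -1.90588, -1.96595, -1.99621].
λ_max=2, λ_min=-2*cos(pi/51); ϑ = −51·λ_min/(λ_max−λ_min) = 51*cos(pi/51)/(cos(pi/51) + 1).
Numerically 25.475794.
Lovász sandwich 25 ≤ 51*cos(pi/51)/(cos(pi/51) + 1) ≤ 26: both strict.

51*cos(pi/51)/(cos(pi/51) + 1)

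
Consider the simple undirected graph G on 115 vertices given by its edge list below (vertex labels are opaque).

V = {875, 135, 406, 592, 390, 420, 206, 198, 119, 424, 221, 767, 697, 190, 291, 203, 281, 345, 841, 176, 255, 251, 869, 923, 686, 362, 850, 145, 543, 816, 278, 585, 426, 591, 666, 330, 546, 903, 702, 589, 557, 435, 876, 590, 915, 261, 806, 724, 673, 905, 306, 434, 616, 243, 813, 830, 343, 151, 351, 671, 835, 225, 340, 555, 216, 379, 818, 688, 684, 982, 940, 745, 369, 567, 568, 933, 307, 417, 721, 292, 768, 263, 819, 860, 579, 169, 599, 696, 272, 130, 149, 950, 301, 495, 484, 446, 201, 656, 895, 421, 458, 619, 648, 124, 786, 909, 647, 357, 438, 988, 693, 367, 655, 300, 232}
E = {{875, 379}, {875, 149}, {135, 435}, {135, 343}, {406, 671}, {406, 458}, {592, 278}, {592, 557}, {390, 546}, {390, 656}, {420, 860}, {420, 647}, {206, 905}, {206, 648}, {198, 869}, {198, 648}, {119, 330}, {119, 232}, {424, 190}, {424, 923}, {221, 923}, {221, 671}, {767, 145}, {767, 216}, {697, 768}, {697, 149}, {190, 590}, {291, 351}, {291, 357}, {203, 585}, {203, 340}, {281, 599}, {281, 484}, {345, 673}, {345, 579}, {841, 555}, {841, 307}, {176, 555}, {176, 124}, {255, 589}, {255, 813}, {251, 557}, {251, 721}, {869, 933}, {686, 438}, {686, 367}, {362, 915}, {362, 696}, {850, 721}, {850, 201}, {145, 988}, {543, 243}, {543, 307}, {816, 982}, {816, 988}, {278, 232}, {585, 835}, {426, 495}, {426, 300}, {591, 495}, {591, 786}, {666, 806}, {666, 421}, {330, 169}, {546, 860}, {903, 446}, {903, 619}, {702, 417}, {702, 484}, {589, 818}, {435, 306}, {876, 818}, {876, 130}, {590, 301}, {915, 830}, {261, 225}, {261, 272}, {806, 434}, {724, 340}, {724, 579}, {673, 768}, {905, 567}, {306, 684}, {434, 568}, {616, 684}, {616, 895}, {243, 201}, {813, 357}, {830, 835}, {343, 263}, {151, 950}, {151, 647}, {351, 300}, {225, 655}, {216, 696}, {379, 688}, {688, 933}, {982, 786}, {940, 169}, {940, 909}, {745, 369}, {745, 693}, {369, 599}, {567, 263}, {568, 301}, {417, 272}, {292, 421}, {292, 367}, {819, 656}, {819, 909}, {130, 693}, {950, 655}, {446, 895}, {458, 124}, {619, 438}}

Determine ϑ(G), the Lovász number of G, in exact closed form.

deg(684) = 2; N(684) = {306, 616}.
deg(307) = 2; N(307) = {841, 543}.
deg(206) = 2; N(206) = {905, 648}.
Vertex 446 has 2 neighbors: 903, 895.
G on 115 vertices is 2-regular; the odd cycle C_{115}.
A has 58 distinct eigenvalues ≈ [2.0, 1.99702, 1.98807, 1.97319, 1.95243, 1.92583, 1.89349, 1.8555, 1.81197, 1.76304, 1.70884, 1.64954, 1.58532, 1.51637, 1.44289, 1.36511, 1.28325, 1.19756, 1.1083, 1.01573, 0.92013, 0.82178, 0.72098, 0.61803, 0.51324, 0.40691, 0.29937, 0.19094, 0.08193, -0.02732, -0.13648, -0.24524, -0.35327, -0.46025, -0.56585, -0.66976, -0.77167, -0.87128, -0.96829, -1.06241, -1.15336, -1.24087, -1.32467, -1.40452, -1.48018, -1.55142, -1.61803, -1.67982, -1.73659, -1.78817, -1.83442, -1.8752, -1.91038, -1.93985, -1.96354, -1.98137, -1.99329, -1.99925].
−115·(-2*cos(pi/115)) / ((2)−(-2*cos(pi/115))) = 115*cos(pi/115)/(cos(pi/115) + 1) = ϑ(G).
= 57.48927… (decimal).
Lovász sandwich 57 ≤ 115*cos(pi/115)/(cos(pi/115) + 1) ≤ 58: both strict.

115*cos(pi/115)/(cos(pi/115) + 1)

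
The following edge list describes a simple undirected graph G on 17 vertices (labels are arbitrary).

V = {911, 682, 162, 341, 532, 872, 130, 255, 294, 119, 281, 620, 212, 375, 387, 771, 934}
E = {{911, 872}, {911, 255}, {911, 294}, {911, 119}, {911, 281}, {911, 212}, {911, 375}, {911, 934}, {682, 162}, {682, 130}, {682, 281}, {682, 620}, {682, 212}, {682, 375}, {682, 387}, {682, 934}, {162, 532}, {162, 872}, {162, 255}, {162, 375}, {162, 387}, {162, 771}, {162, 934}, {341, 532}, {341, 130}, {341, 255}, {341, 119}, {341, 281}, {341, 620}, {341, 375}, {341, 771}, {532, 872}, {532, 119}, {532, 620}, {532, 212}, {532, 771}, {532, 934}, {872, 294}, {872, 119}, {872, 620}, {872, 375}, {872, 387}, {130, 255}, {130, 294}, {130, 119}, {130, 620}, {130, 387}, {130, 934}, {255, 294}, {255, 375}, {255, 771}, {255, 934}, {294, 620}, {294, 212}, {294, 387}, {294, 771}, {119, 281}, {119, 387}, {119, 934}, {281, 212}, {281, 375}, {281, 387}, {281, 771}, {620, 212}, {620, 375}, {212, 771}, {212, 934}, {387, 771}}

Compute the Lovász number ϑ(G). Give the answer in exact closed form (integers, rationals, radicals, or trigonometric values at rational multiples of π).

deg(375) = 8; N(375) = {911, 682, 162, 341, 872, 255, 281, 620}.
N(294) = {911, 872, 130, 255, 620, 212, 387, 771}, |N(294)| = 8.
Vertex 934 has 8 neighbors: 911, 682, 162, 532, 130, 255, 119, 212.
N(162) = {682, 532, 872, 255, 375, 387, 771, 934}, |N(162)| = 8.
17-vertex 8-regular graph: Paley(17): SR with (k,λ,μ)=(8,3,4).
A has 3 distinct eigenvalues ≈ [8.0, 1.561553, -2.561553].
With N=17: ϑ(G) = 17·(-(-sqrt(17)/2 - 1/2))/(8−(-sqrt(17)/2 - 1/2)) = sqrt(17).
= 4.123106… (decimal).

sqrt(17)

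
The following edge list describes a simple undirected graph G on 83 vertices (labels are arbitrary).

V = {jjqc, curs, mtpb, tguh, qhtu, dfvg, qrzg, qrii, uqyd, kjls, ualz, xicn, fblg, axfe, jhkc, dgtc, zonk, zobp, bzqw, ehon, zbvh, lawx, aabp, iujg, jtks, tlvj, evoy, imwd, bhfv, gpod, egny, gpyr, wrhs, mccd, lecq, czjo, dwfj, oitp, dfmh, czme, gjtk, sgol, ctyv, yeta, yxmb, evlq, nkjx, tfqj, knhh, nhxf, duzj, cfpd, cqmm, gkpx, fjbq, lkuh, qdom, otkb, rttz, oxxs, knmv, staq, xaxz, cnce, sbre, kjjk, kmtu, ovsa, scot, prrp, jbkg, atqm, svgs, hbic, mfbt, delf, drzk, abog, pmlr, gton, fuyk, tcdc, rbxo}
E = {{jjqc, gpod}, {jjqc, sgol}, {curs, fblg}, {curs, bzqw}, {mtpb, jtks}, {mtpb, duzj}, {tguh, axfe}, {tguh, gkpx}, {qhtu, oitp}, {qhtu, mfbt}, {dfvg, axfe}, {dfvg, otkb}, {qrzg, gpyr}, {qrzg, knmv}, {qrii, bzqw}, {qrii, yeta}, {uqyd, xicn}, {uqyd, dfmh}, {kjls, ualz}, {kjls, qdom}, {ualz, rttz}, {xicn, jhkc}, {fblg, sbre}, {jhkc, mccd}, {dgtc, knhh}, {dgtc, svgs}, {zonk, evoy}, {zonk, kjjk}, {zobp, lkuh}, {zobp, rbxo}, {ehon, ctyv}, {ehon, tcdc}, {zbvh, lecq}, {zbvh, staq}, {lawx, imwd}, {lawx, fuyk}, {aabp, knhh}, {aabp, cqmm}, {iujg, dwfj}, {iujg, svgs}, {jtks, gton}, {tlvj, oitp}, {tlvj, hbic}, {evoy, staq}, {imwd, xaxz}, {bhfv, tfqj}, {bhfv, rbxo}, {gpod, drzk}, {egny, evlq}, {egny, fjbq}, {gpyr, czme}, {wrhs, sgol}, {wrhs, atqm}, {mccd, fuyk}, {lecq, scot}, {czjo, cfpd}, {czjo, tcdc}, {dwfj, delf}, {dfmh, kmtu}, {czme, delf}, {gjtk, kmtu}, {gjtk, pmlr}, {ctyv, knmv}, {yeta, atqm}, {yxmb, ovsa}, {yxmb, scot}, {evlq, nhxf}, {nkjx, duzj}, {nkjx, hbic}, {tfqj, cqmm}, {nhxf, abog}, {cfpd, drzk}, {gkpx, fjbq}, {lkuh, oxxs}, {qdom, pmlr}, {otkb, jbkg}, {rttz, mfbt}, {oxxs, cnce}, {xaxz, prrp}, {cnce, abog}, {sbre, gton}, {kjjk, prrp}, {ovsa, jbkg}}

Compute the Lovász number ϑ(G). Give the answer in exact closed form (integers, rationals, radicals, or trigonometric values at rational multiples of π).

83*cos(pi/83)/(cos(pi/83) + 1)

Vertex yxmb has 2 neighbors: ovsa, scot.
N(pmlr) = {gjtk, qdom}, |N(pmlr)| = 2.
Vertex xaxz has 2 neighbors: imwd, prrp.
deg(evlq) = 2; N(evlq) = {egny, nhxf}.
Regular of degree 2 on 83 vertices: the odd cycle C_{83}.
spec(A) ≈ [2.0, 1.99427, 1.97712, 1.94865, 1.90901, 1.85844, 1.79722, 1.72571, 1.64431, 1.5535, 1.45378, 1.34575, 1.23, 1.1072, 0.97807, 0.84333, 0.70376, 0.56016, 0.41335, 0.26418, 0.11349, -0.03785, -0.18897, -0.33901, -0.48711, -0.63242, -0.7741, -0.91135, -1.04338, -1.16944, -1.28879, -1.40077, -1.50472, -1.60005, -1.68622, -1.76273, -1.82914, -1.88507, -1.93021, -1.96429, -1.98712, -1.99857] (distinct, 5 d.p.).
ϑ = −N·λ_min/(λ_max−λ_min) = −83·(-2*cos(pi/83))/(2−(-2*cos(pi/83))) = 83*cos(pi/83)/(cos(pi/83) + 1).
≈ 41.4851326 (to 7 d.p.).
α=41, χ(Ḡ)=42; ϑ=83*cos(pi/83)/(cos(pi/83) + 1) lies between (both strict).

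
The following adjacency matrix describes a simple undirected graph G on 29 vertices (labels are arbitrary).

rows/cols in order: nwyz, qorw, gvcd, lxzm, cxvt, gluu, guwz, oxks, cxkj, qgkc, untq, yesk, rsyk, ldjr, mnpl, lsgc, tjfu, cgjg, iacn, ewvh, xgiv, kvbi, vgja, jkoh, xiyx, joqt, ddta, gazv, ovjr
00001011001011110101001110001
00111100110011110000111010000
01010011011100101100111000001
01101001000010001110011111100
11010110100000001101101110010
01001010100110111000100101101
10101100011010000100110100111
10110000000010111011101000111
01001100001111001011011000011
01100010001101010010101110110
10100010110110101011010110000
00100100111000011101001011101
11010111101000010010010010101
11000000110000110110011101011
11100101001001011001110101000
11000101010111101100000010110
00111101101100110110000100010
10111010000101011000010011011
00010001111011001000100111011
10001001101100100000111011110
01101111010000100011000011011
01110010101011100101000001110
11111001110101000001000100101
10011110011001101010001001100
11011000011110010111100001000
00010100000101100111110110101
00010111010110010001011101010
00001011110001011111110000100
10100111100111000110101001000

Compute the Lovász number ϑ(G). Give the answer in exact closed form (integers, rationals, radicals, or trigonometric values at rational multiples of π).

Vertex untq has 14 neighbors: nwyz, gvcd, guwz, cxkj, qgkc, yesk, rsyk, mnpl, tjfu, iacn, ewvh, kvbi, jkoh, xiyx.
deg(ovjr) = 14; N(ovjr) = {nwyz, gvcd, gluu, guwz, oxks, cxkj, yesk, rsyk, ldjr, cgjg, iacn, xgiv, vgja, joqt}.
deg(cxkj) = 14; N(cxkj) = {qorw, cxvt, gluu, untq, yesk, rsyk, ldjr, tjfu, iacn, ewvh, kvbi, vgja, gazv, ovjr}.
Vertex tjfu has 14 neighbors: gvcd, lxzm, cxvt, gluu, oxks, cxkj, untq, yesk, mnpl, lsgc, cgjg, iacn, jkoh, gazv.
G on 29 vertices is 14-regular; Paley(29): SR with (k,λ,μ)=(14,6,7).
A has 3 distinct eigenvalues ≈ [14.0, 2.193, -3.193].
Lovász (edge-transitive): ϑ = −29·(-sqrt(29)/2 - 1/2)/((14)−(-sqrt(29)/2 - 1/2)) = sqrt(29).
Numerically 5.385165.

sqrt(29)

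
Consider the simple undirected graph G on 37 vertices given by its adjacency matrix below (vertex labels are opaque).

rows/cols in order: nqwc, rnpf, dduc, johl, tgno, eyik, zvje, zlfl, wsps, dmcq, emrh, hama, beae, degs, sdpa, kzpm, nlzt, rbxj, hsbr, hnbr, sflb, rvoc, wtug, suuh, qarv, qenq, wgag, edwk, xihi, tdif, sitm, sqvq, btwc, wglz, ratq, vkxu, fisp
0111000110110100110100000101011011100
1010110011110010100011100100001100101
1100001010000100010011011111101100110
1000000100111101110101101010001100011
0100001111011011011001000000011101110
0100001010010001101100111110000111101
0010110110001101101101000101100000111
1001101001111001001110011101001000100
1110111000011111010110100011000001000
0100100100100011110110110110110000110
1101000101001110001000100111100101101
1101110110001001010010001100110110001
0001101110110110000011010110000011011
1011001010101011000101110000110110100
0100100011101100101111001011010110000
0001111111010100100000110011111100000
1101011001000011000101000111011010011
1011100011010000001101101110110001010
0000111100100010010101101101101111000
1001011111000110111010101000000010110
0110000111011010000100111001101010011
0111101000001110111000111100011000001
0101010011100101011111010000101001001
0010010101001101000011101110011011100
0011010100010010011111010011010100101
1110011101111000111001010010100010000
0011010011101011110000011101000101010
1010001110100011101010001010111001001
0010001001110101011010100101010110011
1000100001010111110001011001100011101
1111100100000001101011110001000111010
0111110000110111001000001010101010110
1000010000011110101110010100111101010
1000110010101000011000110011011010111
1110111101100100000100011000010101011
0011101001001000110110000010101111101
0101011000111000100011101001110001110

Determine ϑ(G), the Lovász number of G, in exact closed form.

N(btwc) = {nqwc, eyik, hama, beae, degs, sdpa, nlzt, hsbr, hnbr, sflb, suuh, qenq, xihi, tdif, sitm, sqvq, wglz, vkxu}, |N(btwc)| = 18.
Vertex wtug has 18 neighbors: rnpf, johl, eyik, wsps, dmcq, emrh, degs, kzpm, rbxj, hsbr, hnbr, sflb, rvoc, suuh, xihi, sitm, wglz, fisp.
N(eyik) = {rnpf, zvje, wsps, hama, kzpm, nlzt, hsbr, hnbr, wtug, suuh, qarv, qenq, wgag, sqvq, btwc, wglz, ratq, fisp}, |N(eyik)| = 18.
Vertex hsbr has 18 neighbors: tgno, eyik, zvje, zlfl, emrh, sdpa, rbxj, hnbr, rvoc, wtug, qarv, qenq, edwk, xihi, sitm, sqvq, btwc, wglz.
deg(v) = 18 for all v (|V|=37); SR(37,18,8,9) — a Paley graph.
A has 3 distinct eigenvalues ≈ [18.0, 2.541381, -3.541381].
−37·(-sqrt(37)/2 - 1/2) / ((18)−(-sqrt(37)/2 - 1/2)) = sqrt(37) = ϑ(G).
ϑ(G) ≈ 6.08276253.

sqrt(37)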